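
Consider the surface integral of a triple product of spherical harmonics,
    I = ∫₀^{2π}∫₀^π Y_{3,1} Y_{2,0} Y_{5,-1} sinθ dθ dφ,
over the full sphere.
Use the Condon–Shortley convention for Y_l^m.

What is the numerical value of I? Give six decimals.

m-sum 0 ✓  L=10 even ✓  1≤5≤5 ✓
Π(2lᵢ+1) = 7×5×11 = 385
triangle coeff Δ(3,2,5) = 1/2310
Σ_t [0,0]: t=0:+1/144 = 1/144
(3j)²=10/231 [(3 2 5; 0 0 0)], sign=-1
Σ_t [0,0]: t=0:+1/192 = 1/192
(3j)²=3/77 [(3 2 5; 1 0 -1)], sign=+1
⇒ 4πI² = 50/77
I = (-1)√(50/77/(4π)) = -0.22731846

-0.227318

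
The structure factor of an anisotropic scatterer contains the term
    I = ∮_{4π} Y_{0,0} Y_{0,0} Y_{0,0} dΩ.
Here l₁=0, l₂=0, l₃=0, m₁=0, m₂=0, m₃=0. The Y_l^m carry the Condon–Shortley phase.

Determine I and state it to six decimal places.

m-sum 0 ✓  L=0 even ✓  0≤0≤0 ✓
Π(2lᵢ+1) = 1×1×1 = 1
triangle coeff Δ(0,0,0) = 1/1
Σ_t [0,0]: t=0:+1/1 = 1/1
(3j)²=1/1 [(0 0 0; 0 0 0)], sign=+1
(m-triple is (0,0,0) — same symbol as above.)
⇒ 4πI² = 1/1
I = (+1)√(1/1/(4π)) = 0.28209479

0.282095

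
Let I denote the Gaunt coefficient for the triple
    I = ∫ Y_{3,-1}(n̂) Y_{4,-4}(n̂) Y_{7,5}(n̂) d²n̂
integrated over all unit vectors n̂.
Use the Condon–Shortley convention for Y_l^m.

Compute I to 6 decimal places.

-0.149912

Rules hold: Σm=0, L=14 even, 1≤7≤7.
N = 7·9·15 = 945
Δ = 0!·6!·8!/15! = 1/45045
Racah Σ t=0..0: t=0:+1/20736 = 1/20736
⇒ 3j(3 4 7; 0 0 0)² = 35/1287, sgn -1
Racah Σ t=0..0: t=0:+1/1935360 = 1/1935360
⇒ 3j(3 4 7; -1 -4 5)² = 1/91, sgn +1
4πI² = N·(3j₀)²·(3jₘ)² = 525/1859
I = -1·√(0.28241/4π) = -0.14991153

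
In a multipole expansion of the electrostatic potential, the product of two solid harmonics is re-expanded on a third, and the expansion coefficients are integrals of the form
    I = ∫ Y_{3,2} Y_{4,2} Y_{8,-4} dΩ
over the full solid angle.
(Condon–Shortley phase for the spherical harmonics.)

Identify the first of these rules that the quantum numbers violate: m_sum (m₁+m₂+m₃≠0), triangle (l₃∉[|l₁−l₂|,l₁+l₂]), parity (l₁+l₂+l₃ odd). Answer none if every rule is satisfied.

triangle

Σmᵢ = 0  ✓
l₃∈[|l₁−l₂|,l₁+l₂]=[1,7], have l₃=8  ✗
Σlᵢ = 15 ⇒ odd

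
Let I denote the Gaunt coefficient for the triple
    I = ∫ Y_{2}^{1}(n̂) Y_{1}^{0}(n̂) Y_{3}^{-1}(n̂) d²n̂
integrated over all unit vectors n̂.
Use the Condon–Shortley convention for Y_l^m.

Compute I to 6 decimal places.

Rules hold: Σm=0, L=6 even, 1≤3≤3.
N = 5·3·7 = 105
Δ = 0!·4!·2!/7! = 1/105
Racah Σ t=0..0: t=0:+1/4 = 1/4
⇒ 3j(2 1 3; 0 0 0)² = 3/35, sgn -1
Racah Σ t=0..0: t=0:+1/6 = 1/6
⇒ 3j(2 1 3; 1 0 -1)² = 8/105, sgn +1
4πI² = N·(3j₀)²·(3jₘ)² = 24/35
I = -1·√(0.685714/4π) = -0.23359668

-0.233597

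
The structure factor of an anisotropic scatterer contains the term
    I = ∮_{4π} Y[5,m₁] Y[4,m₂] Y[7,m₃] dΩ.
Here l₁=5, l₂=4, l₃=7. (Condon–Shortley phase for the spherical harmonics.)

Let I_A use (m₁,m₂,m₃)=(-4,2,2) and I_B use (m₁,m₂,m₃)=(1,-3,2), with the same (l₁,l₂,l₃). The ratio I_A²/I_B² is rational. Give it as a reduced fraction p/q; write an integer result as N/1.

Same 5,4,7: normalisation and zero-m 3j drop out of the ratio.
A: Δ: 2! 8! 6! / 17! → 1/6126120; sum: t=1:−1/4838400 t=2:+1/483840 = 1/537600; 3j²(5 4 7; -4 2 2) = Δ·Π!·Σ² = 2187/170170  (sign -1)
B: Δ: 2! 8! 6! / 17! → 1/6126120; sum: t=0:+1/138240 t=1:−1/518400 = 11/2073600; 3j²(5 4 7; 1 -3 2) = Δ·Π!·Σ² = 77/4420  (sign -1)
I_A²/I_B² = (2187/170170)/(77/4420) = 4374/5929

4374/5929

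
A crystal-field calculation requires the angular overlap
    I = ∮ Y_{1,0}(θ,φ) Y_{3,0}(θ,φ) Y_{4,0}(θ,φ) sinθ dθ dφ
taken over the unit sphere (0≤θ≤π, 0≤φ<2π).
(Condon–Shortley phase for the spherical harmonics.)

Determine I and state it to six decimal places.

0.246233

Checks pass: Σm=0; 8 even; l₃=4∈[2,4].
(2·1+1)(2·3+1)(2·4+1) = 189
Δ: 0! 2! 6! / 9! → 1/252
sum: t=0:+1/36 = 1/36
3j²(1 3 4; 0 0 0) = Δ·Π!·Σ² = 4/63  (sign +1)
(m-triple is (0,0,0) — same symbol as above.)
combine: 4πI² = 189·4/63·4/63 = 16/21
take √, sign +1: I = 0.24623252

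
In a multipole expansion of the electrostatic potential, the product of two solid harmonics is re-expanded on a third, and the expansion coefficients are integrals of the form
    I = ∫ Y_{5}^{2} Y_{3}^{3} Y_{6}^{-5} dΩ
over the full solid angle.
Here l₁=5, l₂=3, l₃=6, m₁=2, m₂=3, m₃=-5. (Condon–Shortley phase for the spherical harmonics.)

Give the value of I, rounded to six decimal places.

Rules hold: Σm=0, L=14 even, 2≤6≤8.
N = 11·7·13 = 1001
Δ = 2!·8!·4!/15! = 1/675675
Racah Σ t=0..2: t=0:+1/8640 t=1:−1/2304 t=2:+1/8640 = -7/34560
⇒ 3j(5 3 6; 0 0 0)² = 7/429, sgn -1
Racah Σ t=2..2: t=2:+1/241920 = 1/241920
⇒ 3j(5 3 6; 2 3 -5)² = 2/91, sgn -1
4πI² = N·(3j₀)²·(3jₘ)² = 14/39
I = +1·√(0.358974/4π) = 0.16901560

0.169016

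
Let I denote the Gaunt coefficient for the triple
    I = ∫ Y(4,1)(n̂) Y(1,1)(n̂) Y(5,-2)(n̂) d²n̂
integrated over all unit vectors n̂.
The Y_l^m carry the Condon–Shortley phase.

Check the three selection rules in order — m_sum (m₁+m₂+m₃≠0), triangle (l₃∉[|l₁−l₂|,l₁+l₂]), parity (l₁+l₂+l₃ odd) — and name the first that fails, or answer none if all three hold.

Σmᵢ = 0  ✓
l₃∈[|l₁−l₂|,l₁+l₂]=[3,5], have l₃=5  ✓
Σlᵢ = 10 ⇒ even  ✓

none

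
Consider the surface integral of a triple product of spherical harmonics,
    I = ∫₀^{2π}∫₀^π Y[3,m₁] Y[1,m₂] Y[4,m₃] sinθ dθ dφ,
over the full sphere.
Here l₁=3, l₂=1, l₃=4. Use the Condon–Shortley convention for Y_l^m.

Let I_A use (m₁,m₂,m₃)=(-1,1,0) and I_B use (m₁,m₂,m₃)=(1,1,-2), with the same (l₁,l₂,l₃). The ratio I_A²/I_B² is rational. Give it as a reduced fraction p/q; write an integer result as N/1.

2/5

l's match ⇒ only the (l;m) 3-j factors differ between A and B.
A: triangle coeff Δ(3,1,4) = 1/252; Σ_t [0,0]: t=0:+1/96 = 1/96; (3j)²=1/42 [(3 1 4; -1 1 0)], sign=+1
B: triangle coeff Δ(3,1,4) = 1/252; Σ_t [0,0]: t=0:+1/96 = 1/96; (3j)²=5/84 [(3 1 4; 1 1 -2)], sign=+1
I_A²/I_B² = (1/42)/(5/84) = 2/5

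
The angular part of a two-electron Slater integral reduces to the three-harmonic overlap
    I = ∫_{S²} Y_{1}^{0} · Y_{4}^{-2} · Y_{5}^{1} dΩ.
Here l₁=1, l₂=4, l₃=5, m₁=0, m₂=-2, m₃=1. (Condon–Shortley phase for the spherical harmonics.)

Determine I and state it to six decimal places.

Σmᵢ = -1 ≠ 0, so the φ-integral vanishes; I = 0

0.000000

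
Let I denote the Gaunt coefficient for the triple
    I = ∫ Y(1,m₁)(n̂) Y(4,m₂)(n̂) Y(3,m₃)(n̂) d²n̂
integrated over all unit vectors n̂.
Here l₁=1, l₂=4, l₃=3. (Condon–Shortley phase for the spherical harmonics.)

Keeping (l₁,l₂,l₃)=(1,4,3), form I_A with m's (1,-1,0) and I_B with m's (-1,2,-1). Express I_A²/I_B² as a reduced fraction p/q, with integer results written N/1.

2/3

Shared (l₁,l₂,l₃)=(1,4,3): N and (l;000)² cancel in I_A²/I_B².
A: Δ = 2!·0!·6!/9! = 1/252; Racah Σ t=0..0: t=0:+1/72 = 1/72; ⇒ 3j(1 4 3; 1 -1 0)² = 5/126, sgn -1
B: Δ = 2!·0!·6!/9! = 1/252; Racah Σ t=2..2: t=2:+1/96 = 1/96; ⇒ 3j(1 4 3; -1 2 -1)² = 5/84, sgn +1
I_A²/I_B² = (5/126)/(5/84) = 2/3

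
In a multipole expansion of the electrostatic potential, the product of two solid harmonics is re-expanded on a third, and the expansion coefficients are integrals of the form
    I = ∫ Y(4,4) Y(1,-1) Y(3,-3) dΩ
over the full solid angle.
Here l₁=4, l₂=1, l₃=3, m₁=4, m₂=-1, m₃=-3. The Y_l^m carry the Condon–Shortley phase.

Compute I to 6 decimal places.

Rules hold: Σm=0, L=8 even, 3≤3≤5.
N = 9·3·7 = 189
Δ = 2!·6!·0!/9! = 1/252
Racah Σ t=1..1: t=1:−1/36 = -1/36
⇒ 3j(4 1 3; 0 0 0)² = 4/63, sgn +1
Racah Σ t=0..0: t=0:+1/1440 = 1/1440
⇒ 3j(4 1 3; 4 -1 -3)² = 1/9, sgn +1
4πI² = N·(3j₀)²·(3jₘ)² = 4/3
I = +1·√(1.33333/4π) = 0.32573501

0.325735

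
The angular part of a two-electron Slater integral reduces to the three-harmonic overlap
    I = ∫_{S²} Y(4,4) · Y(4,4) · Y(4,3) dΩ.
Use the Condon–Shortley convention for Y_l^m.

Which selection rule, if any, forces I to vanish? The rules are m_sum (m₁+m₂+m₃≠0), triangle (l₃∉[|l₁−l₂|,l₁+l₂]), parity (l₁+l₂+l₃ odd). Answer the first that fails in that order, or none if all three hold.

m_sum

m₁+m₂+m₃ = 4 + 4 + 3 = 11  ✗
triangle: |4−4|=0 ≤ l₃=4 ≤ 4+4=8
parity: l₁+l₂+l₃ = 12 is even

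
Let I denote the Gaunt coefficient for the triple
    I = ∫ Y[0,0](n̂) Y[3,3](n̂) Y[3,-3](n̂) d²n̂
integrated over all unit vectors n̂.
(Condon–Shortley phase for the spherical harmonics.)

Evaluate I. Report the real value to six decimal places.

-0.282095

m-sum 0 ✓  L=6 even ✓  3≤3≤3 ✓
Π(2lᵢ+1) = 1×7×7 = 49
triangle coeff Δ(0,3,3) = 1/7
Σ_t [0,0]: t=0:+1/36 = 1/36
(3j)²=1/7 [(0 3 3; 0 0 0)], sign=-1
Σ_t [0,0]: t=0:+1/720 = 1/720
(3j)²=1/7 [(0 3 3; 0 3 -3)], sign=+1
⇒ 4πI² = 1/1
I = (-1)√(1/1/(4π)) = -0.28209479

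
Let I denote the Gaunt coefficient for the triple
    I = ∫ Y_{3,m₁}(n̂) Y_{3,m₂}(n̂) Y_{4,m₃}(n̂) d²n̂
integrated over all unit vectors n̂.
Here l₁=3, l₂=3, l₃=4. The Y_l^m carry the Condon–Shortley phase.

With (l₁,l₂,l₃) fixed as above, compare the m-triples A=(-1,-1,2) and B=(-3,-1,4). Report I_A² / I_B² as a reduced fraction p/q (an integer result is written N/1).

20/21

Same 3,3,4: normalisation and zero-m 3j drop out of the ratio.
A: Δ: 2! 4! 4! / 11! → 1/34650; sum: t=0:+1/192 t=1:−1/36 t=2:+1/192 = -5/288; 3j²(3 3 4; -1 -1 2) = Δ·Π!·Σ² = 20/693  (sign -1)
B: Δ: 2! 4! 4! / 11! → 1/34650; sum: t=2:+1/1152 = 1/1152; 3j²(3 3 4; -3 -1 4) = Δ·Π!·Σ² = 1/33  (sign +1)
I_A²/I_B² = (20/693)/(1/33) = 20/21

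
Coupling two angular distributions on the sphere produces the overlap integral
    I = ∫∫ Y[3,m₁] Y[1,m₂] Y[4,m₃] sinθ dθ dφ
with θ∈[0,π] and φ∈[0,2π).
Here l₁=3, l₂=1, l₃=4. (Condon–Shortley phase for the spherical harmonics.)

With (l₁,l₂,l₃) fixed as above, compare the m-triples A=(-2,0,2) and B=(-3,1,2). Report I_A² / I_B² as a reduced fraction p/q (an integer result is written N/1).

12/1

l's match ⇒ only the (l;m) 3-j factors differ between A and B.
A: triangle coeff Δ(3,1,4) = 1/252; Σ_t [0,0]: t=0:+1/120 = 1/120; (3j)²=1/21 [(3 1 4; -2 0 2)], sign=+1
B: triangle coeff Δ(3,1,4) = 1/252; Σ_t [0,0]: t=0:+1/1440 = 1/1440; (3j)²=1/252 [(3 1 4; -3 1 2)], sign=+1
I_A²/I_B² = (1/21)/(1/252) = 12/1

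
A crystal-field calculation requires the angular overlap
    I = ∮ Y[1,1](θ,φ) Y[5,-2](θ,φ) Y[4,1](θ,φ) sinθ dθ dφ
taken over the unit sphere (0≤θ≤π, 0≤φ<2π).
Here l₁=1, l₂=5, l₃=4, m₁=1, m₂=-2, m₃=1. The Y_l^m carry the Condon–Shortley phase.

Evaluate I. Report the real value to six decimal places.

Checks pass: Σm=0; 10 even; l₃=4∈[4,6].
(2·1+1)(2·5+1)(2·4+1) = 297
Δ: 2! 0! 8! / 11! → 1/495
sum: t=1:−1/576 = -1/576
3j²(1 5 4; 0 0 0) = Δ·Π!·Σ² = 5/99  (sign -1)
sum: t=0:+1/1440 = 1/1440
3j²(1 5 4; 1 -2 1) = Δ·Π!·Σ² = 7/165  (sign -1)
combine: 4πI² = 297·5/99·7/165 = 7/11
take √, sign +1: I = 0.22503380

0.225034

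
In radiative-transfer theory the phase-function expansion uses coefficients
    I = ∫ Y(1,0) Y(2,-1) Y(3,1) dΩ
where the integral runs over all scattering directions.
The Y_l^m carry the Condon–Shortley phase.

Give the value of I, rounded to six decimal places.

Rules hold: Σm=0, L=6 even, 1≤3≤3.
N = 3·5·7 = 105
Δ = 0!·2!·4!/7! = 1/105
Racah Σ t=0..0: t=0:+1/4 = 1/4
⇒ 3j(1 2 3; 0 0 0)² = 3/35, sgn -1
Racah Σ t=0..0: t=0:+1/6 = 1/6
⇒ 3j(1 2 3; 0 -1 1)² = 8/105, sgn +1
4πI² = N·(3j₀)²·(3jₘ)² = 24/35
I = -1·√(0.685714/4π) = -0.23359668

-0.233597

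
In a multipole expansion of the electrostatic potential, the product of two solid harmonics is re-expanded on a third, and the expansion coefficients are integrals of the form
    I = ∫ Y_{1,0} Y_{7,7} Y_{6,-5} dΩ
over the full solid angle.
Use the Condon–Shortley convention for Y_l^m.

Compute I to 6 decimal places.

0.000000

m-sum = 0 + 7 − 5 = 2 ≠ 0 ⇒ I = 0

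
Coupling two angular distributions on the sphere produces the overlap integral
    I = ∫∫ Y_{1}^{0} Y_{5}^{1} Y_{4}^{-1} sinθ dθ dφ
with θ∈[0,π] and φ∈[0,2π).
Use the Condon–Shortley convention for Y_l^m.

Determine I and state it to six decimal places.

-0.240571

Checks pass: Σm=0; 10 even; l₃=4∈[4,6].
(2·1+1)(2·5+1)(2·4+1) = 297
Δ: 2! 0! 8! / 11! → 1/495
sum: t=1:−1/576 = -1/576
3j²(1 5 4; 0 0 0) = Δ·Π!·Σ² = 5/99  (sign -1)
sum: t=1:−1/720 = -1/720
3j²(1 5 4; 0 1 -1) = Δ·Π!·Σ² = 8/165  (sign +1)
combine: 4πI² = 297·5/99·8/165 = 8/11
take √, sign -1: I = -0.24057125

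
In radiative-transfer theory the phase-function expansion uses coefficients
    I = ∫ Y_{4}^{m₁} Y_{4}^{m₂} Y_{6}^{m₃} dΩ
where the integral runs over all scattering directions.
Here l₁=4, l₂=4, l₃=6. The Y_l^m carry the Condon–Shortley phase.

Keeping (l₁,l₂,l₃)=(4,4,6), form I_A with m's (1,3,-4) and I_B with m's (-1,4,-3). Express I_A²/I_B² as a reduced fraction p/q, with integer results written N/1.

Same 4,4,6: normalisation and zero-m 3j drop out of the ratio.
A: Δ: 2! 6! 6! / 15! → 1/1261260; sum: t=1:−1/34560 t=2:+1/28800 = 1/172800; 3j²(4 4 6; 1 3 -4) = Δ·Π!·Σ² = 1/1430  (sign +1)
B: Δ: 2! 6! 6! / 15! → 1/1261260; sum: t=2:+1/51840 = 1/51840; 3j²(4 4 6; -1 4 -3) = Δ·Π!·Σ² = 8/429  (sign -1)
I_A²/I_B² = (1/1430)/(8/429) = 3/80

3/80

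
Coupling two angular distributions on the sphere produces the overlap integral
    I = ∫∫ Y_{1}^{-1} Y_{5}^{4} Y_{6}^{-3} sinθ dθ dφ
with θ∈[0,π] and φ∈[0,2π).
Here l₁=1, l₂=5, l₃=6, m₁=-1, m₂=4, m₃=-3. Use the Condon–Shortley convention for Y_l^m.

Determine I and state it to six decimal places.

m-sum 0 ✓  L=12 even ✓  4≤6≤6 ✓
Π(2lᵢ+1) = 3×11×13 = 429
triangle coeff Δ(1,5,6) = 1/858
Σ_t [0,0]: t=0:+1/14400 = 1/14400
(3j)²=6/143 [(1 5 6; 0 0 0)], sign=+1
Σ_t [0,0]: t=0:+1/725760 = 1/725760
(3j)²=1/286 [(1 5 6; -1 4 -3)], sign=-1
⇒ 4πI² = 9/143
I = (-1)√(9/143/(4π)) = -0.07076985

-0.070770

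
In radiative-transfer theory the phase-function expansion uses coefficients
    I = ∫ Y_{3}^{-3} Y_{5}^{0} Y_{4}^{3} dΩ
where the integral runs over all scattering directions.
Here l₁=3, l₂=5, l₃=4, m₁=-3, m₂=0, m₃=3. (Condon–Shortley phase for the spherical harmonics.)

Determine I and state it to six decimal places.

-0.098140

Rules hold: Σm=0, L=12 even, 2≤4≤8.
N = 7·11·9 = 693
Δ = 4!·2!·6!/13! = 1/180180
Racah Σ t=1..3: t=1:−1/576 t=2:+1/144 t=3:−1/576 = 1/288
⇒ 3j(3 5 4; 0 0 0)² = 20/1001, sgn +1
Racah Σ t=4..4: t=4:+1/5760 = 1/5760
⇒ 3j(3 5 4; -3 0 3)² = 5/572, sgn -1
4πI² = N·(3j₀)²·(3jₘ)² = 225/1859
I = -1·√(0.121033/4π) = -0.09814013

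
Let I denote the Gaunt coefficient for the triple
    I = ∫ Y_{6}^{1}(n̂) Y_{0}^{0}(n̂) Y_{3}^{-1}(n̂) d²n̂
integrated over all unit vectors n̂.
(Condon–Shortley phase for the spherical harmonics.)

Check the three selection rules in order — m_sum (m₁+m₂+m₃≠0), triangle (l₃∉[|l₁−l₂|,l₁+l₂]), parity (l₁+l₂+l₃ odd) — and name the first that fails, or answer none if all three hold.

triangle

m₁+m₂+m₃ = 1 + 0 − 1 = 0  ✓
triangle: |6−0|=6 ≤ l₃=3 ≤ 6+0=6  ✗
parity: l₁+l₂+l₃ = 9 is odd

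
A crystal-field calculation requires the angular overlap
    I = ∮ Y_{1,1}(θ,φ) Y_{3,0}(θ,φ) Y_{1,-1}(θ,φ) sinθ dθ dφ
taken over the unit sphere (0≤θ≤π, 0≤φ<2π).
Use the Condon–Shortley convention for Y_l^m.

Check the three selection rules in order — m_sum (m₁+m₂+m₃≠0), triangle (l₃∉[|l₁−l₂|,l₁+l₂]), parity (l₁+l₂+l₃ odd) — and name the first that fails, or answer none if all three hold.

azimuthal sum: 1 + 0 − 1 = 0  ✓
2 ≤ 1 ≤ 4 (triangle on l)  ✗
L = 1 + 3 + 1 = 5 (odd)

triangle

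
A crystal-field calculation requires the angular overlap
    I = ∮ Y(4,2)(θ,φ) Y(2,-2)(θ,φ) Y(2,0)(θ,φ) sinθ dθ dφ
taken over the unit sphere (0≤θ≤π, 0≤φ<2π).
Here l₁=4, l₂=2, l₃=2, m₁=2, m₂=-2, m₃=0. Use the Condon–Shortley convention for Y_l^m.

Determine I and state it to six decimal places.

m-sum 0 ✓  L=8 even ✓  2≤2≤6 ✓
Π(2lᵢ+1) = 9×5×5 = 225
triangle coeff Δ(4,2,2) = 1/630
Σ_t [2,2]: t=2:+1/16 = 1/16
(3j)²=2/35 [(4 2 2; 0 0 0)], sign=+1
Σ_t [0,0]: t=0:+1/96 = 1/96
(3j)²=1/42 [(4 2 2; 2 -2 0)], sign=+1
⇒ 4πI² = 15/49
I = (+1)√(15/49/(4π)) = 0.15607835

0.156078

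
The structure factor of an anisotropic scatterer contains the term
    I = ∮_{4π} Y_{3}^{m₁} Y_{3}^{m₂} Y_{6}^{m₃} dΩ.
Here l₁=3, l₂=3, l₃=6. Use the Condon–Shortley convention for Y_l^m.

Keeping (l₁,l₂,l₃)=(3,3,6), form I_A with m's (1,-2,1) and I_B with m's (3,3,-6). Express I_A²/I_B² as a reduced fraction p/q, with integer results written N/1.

5/44

l's match ⇒ only the (l;m) 3-j factors differ between A and B.
A: triangle coeff Δ(3,3,6) = 1/12012; Σ_t [0,0]: t=0:+1/5760 = 1/5760; (3j)²=5/572 [(3 3 6; 1 -2 1)], sign=-1
B: triangle coeff Δ(3,3,6) = 1/12012; Σ_t [0,0]: t=0:+1/518400 = 1/518400; (3j)²=1/13 [(3 3 6; 3 3 -6)], sign=+1
I_A²/I_B² = (5/572)/(1/13) = 5/44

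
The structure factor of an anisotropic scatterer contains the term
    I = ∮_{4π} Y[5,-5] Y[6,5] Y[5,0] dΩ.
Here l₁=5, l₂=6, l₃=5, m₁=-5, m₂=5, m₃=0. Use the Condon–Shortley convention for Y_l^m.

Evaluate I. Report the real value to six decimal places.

m-sum 0 ✓  L=16 even ✓  1≤5≤11 ✓
Π(2lᵢ+1) = 11×13×11 = 1573
triangle coeff Δ(5,6,5) = 1/28588560
Σ_t [1,5]: t=1:−1/345600 t=2:+1/13824 t=3:−1/5184 t=4:+1/13824 t=5:−1/345600 = -7/129600
(3j)²=80/7293 [(5 6 5; 0 0 0)], sign=+1
Σ_t [6,6]: t=6:+1/2073600 = 1/2073600
(3j)²=15/884 [(5 6 5; -5 5 0)], sign=-1
⇒ 4πI² = 1100/3757
I = (-1)√(1100/3757/(4π)) = -0.15264086

-0.152641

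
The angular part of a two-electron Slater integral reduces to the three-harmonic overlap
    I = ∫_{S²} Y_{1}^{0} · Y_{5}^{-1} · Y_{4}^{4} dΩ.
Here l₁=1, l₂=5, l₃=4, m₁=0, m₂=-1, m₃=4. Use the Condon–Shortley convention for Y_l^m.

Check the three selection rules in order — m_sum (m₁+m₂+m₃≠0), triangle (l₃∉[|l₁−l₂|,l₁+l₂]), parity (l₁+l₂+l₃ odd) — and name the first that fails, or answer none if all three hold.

azimuthal sum: 0 − 1 + 4 = 3  ✗
4 ≤ 4 ≤ 6 (triangle on l)
L = 1 + 5 + 4 = 10 (even)

m_sum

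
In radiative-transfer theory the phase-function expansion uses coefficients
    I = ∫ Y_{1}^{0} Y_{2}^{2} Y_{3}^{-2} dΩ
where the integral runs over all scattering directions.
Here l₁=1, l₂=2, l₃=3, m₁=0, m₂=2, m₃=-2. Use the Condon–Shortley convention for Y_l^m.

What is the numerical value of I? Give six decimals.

0.184674

Rules hold: Σm=0, L=6 even, 1≤3≤3.
N = 3·5·7 = 105
Δ = 0!·2!·4!/7! = 1/105
Racah Σ t=0..0: t=0:+1/4 = 1/4
⇒ 3j(1 2 3; 0 0 0)² = 3/35, sgn -1
Racah Σ t=0..0: t=0:+1/24 = 1/24
⇒ 3j(1 2 3; 0 2 -2)² = 1/21, sgn -1
4πI² = N·(3j₀)²·(3jₘ)² = 3/7
I = +1·√(0.428571/4π) = 0.18467439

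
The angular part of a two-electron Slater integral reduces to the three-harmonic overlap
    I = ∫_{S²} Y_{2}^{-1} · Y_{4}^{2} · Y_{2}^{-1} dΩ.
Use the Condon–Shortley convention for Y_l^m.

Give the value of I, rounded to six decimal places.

Checks pass: Σm=0; 8 even; l₃=2∈[2,6].
(2·2+1)(2·4+1)(2·2+1) = 225
Δ: 4! 0! 4! / 9! → 1/630
sum: t=2:+1/16 = 1/16
3j²(2 4 2; 0 0 0) = Δ·Π!·Σ² = 2/35  (sign +1)
sum: t=3:−1/36 = -1/36
3j²(2 4 2; -1 2 -1) = Δ·Π!·Σ² = 4/63  (sign +1)
combine: 4πI² = 225·2/35·4/63 = 40/49
take √, sign +1: I = 0.25487487

0.254875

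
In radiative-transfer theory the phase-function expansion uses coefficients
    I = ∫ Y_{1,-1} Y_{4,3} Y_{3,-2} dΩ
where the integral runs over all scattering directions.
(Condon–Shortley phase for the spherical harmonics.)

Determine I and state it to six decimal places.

-0.282095

m-sum 0 ✓  L=8 even ✓  3≤3≤5 ✓
Π(2lᵢ+1) = 3×9×7 = 189
triangle coeff Δ(1,4,3) = 1/252
Σ_t [1,1]: t=1:−1/36 = -1/36
(3j)²=4/63 [(1 4 3; 0 0 0)], sign=+1
Σ_t [2,2]: t=2:+1/240 = 1/240
(3j)²=1/12 [(1 4 3; -1 3 -2)], sign=-1
⇒ 4πI² = 1/1
I = (-1)√(1/1/(4π)) = -0.28209479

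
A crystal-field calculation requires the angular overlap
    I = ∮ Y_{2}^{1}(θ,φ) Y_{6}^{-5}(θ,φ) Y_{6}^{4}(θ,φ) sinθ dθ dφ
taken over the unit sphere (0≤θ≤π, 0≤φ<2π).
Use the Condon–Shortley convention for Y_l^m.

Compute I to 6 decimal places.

-0.197649

Rules hold: Σm=0, L=14 even, 4≤6≤8.
N = 5·13·13 = 845
Δ = 2!·2!·10!/15! = 1/90090
Racah Σ t=0..2: t=0:+1/69120 t=1:−1/14400 t=2:+1/69120 = -7/172800
⇒ 3j(2 6 6; 0 0 0)² = 14/715, sgn -1
Racah Σ t=0..1: t=0:+1/725760 t=1:−1/7257600 = 1/806400
⇒ 3j(2 6 6; 1 -5 4)² = 27/910, sgn +1
4πI² = N·(3j₀)²·(3jₘ)² = 27/55
I = -1·√(0.490909/4π) = -0.19764945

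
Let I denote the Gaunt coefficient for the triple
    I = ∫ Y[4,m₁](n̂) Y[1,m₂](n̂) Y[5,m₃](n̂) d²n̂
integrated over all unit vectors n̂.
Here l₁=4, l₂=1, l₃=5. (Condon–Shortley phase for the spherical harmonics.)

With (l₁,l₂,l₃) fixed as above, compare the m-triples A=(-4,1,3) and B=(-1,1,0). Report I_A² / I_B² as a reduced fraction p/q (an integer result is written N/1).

Shared (l₁,l₂,l₃)=(4,1,5): N and (l;000)² cancel in I_A²/I_B².
A: Δ = 0!·8!·2!/11! = 1/495; Racah Σ t=0..0: t=0:+1/80640 = 1/80640; ⇒ 3j(4 1 5; -4 1 3)² = 1/495, sgn +1
B: Δ = 0!·8!·2!/11! = 1/495; Racah Σ t=0..0: t=0:+1/1440 = 1/1440; ⇒ 3j(4 1 5; -1 1 0)² = 2/99, sgn -1
I_A²/I_B² = (1/495)/(2/99) = 1/10

1/10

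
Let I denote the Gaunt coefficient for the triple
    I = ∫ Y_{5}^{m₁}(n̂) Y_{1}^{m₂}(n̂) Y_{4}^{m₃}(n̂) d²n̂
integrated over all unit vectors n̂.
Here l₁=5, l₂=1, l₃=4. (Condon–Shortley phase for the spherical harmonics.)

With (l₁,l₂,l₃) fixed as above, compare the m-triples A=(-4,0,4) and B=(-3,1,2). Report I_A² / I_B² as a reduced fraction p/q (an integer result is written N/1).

Shared (l₁,l₂,l₃)=(5,1,4): N and (l;000)² cancel in I_A²/I_B².
A: Δ = 2!·8!·0!/11! = 1/495; Racah Σ t=1..1: t=1:−1/40320 = -1/40320; ⇒ 3j(5 1 4; -4 0 4)² = 1/55, sgn -1
B: Δ = 2!·8!·0!/11! = 1/495; Racah Σ t=2..2: t=2:+1/2880 = 1/2880; ⇒ 3j(5 1 4; -3 1 2)² = 28/495, sgn +1
I_A²/I_B² = (1/55)/(28/495) = 9/28

9/28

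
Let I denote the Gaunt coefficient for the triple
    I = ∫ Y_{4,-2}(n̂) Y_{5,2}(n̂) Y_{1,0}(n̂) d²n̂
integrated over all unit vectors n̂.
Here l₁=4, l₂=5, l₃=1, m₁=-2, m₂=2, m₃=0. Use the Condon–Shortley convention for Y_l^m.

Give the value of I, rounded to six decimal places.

Rules hold: Σm=0, L=10 even, 1≤1≤9.
N = 9·11·3 = 297
Δ = 8!·0!·2!/11! = 1/495
Racah Σ t=4..4: t=4:+1/576 = 1/576
⇒ 3j(4 5 1; 0 0 0)² = 5/99, sgn -1
Racah Σ t=6..6: t=6:+1/1440 = 1/1440
⇒ 3j(4 5 1; -2 2 0)² = 7/165, sgn -1
4πI² = N·(3j₀)²·(3jₘ)² = 7/11
I = +1·√(0.636364/4π) = 0.22503380

0.225034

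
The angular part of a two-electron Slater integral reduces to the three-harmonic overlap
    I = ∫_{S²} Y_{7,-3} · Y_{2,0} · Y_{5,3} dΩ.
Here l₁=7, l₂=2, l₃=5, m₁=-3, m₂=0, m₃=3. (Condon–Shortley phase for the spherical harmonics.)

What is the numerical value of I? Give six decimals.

-0.186208

Checks pass: Σm=0; 14 even; l₃=5∈[5,9].
(2·7+1)(2·2+1)(2·5+1) = 825
Δ: 4! 10! 0! / 15! → 1/15015
sum: t=2:+1/57600 = 1/57600
3j²(7 2 5; 0 0 0) = Δ·Π!·Σ² = 21/715  (sign -1)
sum: t=2:+1/322560 = 1/322560
3j²(7 2 5; -3 0 3) = Δ·Π!·Σ² = 18/1001  (sign +1)
combine: 4πI² = 825·21/715·18/1001 = 810/1859
take √, sign -1: I = -0.18620781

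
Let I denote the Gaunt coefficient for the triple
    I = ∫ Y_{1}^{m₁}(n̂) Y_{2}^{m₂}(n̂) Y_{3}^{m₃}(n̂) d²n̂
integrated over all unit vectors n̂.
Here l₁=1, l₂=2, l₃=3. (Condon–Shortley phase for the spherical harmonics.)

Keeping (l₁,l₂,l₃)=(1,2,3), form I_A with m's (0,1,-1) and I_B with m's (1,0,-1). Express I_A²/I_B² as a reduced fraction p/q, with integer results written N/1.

l's match ⇒ only the (l;m) 3-j factors differ between A and B.
A: triangle coeff Δ(1,2,3) = 1/105; Σ_t [0,0]: t=0:+1/6 = 1/6; (3j)²=8/105 [(1 2 3; 0 1 -1)], sign=+1
B: triangle coeff Δ(1,2,3) = 1/105; Σ_t [0,0]: t=0:+1/8 = 1/8; (3j)²=2/35 [(1 2 3; 1 0 -1)], sign=+1
I_A²/I_B² = (8/105)/(2/35) = 4/3

4/3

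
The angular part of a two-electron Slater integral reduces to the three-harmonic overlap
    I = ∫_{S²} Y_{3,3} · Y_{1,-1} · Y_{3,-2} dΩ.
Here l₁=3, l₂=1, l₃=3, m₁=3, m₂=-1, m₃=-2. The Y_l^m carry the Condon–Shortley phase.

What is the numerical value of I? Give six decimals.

0.000000

L=7 odd ⇒ parity kills the (l;000) factor ⇒ I = 0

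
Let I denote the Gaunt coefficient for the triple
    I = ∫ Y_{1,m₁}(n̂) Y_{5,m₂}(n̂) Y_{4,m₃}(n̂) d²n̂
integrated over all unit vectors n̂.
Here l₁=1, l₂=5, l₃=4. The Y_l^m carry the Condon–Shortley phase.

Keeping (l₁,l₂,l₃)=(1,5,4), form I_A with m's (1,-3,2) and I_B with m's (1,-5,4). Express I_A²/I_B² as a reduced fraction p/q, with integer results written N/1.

Shared (l₁,l₂,l₃)=(1,5,4): N and (l;000)² cancel in I_A²/I_B².
A: Δ = 2!·0!·8!/11! = 1/495; Racah Σ t=0..0: t=0:+1/2880 = 1/2880; ⇒ 3j(1 5 4; 1 -3 2)² = 28/495, sgn +1
B: Δ = 2!·0!·8!/11! = 1/495; Racah Σ t=0..0: t=0:+1/80640 = 1/80640; ⇒ 3j(1 5 4; 1 -5 4)² = 1/11, sgn +1
I_A²/I_B² = (28/495)/(1/11) = 28/45

28/45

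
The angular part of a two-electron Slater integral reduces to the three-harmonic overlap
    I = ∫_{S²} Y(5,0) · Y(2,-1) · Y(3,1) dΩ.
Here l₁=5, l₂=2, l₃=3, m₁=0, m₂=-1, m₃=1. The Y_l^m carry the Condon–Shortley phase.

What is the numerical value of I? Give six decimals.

0.169433

Rules hold: Σm=0, L=10 even, 3≤3≤7.
N = 11·5·7 = 385
Δ = 4!·6!·0!/11! = 1/2310
Racah Σ t=2..2: t=2:+1/144 = 1/144
⇒ 3j(5 2 3; 0 0 0)² = 10/231, sgn -1
Racah Σ t=1..1: t=1:−1/288 = -1/288
⇒ 3j(5 2 3; 0 -1 1)² = 5/231, sgn -1
4πI² = N·(3j₀)²·(3jₘ)² = 250/693
I = +1·√(0.36075/4π) = 0.16943318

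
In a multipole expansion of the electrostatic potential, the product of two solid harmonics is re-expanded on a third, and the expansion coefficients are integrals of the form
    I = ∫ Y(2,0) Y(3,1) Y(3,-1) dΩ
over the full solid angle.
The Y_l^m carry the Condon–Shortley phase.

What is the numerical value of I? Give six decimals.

Rules hold: Σm=0, L=8 even, 1≤3≤5.
N = 5·7·7 = 245
Δ = 2!·2!·4!/9! = 1/3780
Racah Σ t=0..2: t=0:+1/24 t=1:−1/4 t=2:+1/24 = -1/6
⇒ 3j(2 3 3; 0 0 0)² = 4/105, sgn +1
Racah Σ t=0..2: t=0:+1/96 t=1:−1/6 t=2:+1/16 = -3/32
⇒ 3j(2 3 3; 0 1 -1)² = 3/140, sgn -1
4πI² = N·(3j₀)²·(3jₘ)² = 1/5
I = -1·√(0.2/4π) = -0.12615663

-0.126157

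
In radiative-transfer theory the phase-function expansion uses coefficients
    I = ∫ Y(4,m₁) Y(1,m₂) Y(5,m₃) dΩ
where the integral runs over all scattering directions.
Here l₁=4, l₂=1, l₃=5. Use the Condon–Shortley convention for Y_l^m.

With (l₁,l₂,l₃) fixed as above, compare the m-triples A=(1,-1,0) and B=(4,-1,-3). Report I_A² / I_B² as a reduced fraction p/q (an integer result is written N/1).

10/1

l's match ⇒ only the (l;m) 3-j factors differ between A and B.
A: triangle coeff Δ(4,1,5) = 1/495; Σ_t [0,0]: t=0:+1/1440 = 1/1440; (3j)²=2/99 [(4 1 5; 1 -1 0)], sign=-1
B: triangle coeff Δ(4,1,5) = 1/495; Σ_t [0,0]: t=0:+1/80640 = 1/80640; (3j)²=1/495 [(4 1 5; 4 -1 -3)], sign=+1
I_A²/I_B² = (2/99)/(1/495) = 10/1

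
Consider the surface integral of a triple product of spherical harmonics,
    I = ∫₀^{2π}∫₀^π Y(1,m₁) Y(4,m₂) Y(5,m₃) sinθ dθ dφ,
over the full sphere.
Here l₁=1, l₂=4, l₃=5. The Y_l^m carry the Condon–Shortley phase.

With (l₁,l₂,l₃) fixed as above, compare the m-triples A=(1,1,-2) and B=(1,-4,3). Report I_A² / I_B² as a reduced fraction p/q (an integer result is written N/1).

Shared (l₁,l₂,l₃)=(1,4,5): N and (l;000)² cancel in I_A²/I_B².
A: Δ = 0!·2!·8!/11! = 1/495; Racah Σ t=0..0: t=0:+1/1440 = 1/1440; ⇒ 3j(1 4 5; 1 1 -2)² = 7/165, sgn -1
B: Δ = 0!·2!·8!/11! = 1/495; Racah Σ t=0..0: t=0:+1/80640 = 1/80640; ⇒ 3j(1 4 5; 1 -4 3)² = 1/495, sgn +1
I_A²/I_B² = (7/165)/(1/495) = 21/1

21/1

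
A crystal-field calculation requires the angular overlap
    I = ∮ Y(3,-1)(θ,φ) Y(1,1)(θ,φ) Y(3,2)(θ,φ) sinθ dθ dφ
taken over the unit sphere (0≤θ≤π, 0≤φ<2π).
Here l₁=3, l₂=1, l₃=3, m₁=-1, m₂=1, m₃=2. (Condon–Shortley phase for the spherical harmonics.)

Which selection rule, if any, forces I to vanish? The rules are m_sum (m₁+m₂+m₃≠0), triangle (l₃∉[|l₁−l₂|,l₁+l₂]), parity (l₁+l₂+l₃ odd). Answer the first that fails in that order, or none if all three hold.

m_sum

Σmᵢ = 2  ✗
l₃∈[|l₁−l₂|,l₁+l₂]=[2,4], have l₃=3
Σlᵢ = 7 ⇒ odd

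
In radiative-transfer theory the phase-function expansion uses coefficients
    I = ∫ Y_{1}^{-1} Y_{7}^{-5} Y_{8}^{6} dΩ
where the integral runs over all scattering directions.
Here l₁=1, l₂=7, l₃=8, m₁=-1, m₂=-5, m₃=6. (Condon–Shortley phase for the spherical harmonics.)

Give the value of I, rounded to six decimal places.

m-sum 0 ✓  L=16 even ✓  6≤8≤8 ✓
Π(2lᵢ+1) = 3×15×17 = 765
triangle coeff Δ(1,7,8) = 1/2040
Σ_t [0,0]: t=0:+1/25401600 = 1/25401600
(3j)²=8/255 [(1 7 8; 0 0 0)], sign=+1
Σ_t [0,0]: t=0:+1/1916006400 = 1/1916006400
(3j)²=91/2040 [(1 7 8; -1 -5 6)], sign=+1
⇒ 4πI² = 91/85
I = (+1)√(91/85/(4π)) = 0.29188132

0.291881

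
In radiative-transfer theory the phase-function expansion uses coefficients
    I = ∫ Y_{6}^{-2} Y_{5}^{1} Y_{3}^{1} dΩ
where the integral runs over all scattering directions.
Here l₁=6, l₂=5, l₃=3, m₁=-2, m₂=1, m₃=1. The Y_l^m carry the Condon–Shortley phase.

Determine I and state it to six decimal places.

0.134828

Checks pass: Σm=0; 14 even; l₃=3∈[1,11].
(2·6+1)(2·5+1)(2·3+1) = 1001
Δ: 8! 4! 2! / 15! → 1/675675
sum: t=3:−1/8640 t=4:+1/2304 t=5:−1/8640 = 7/34560
3j²(6 5 3; 0 0 0) = Δ·Π!·Σ² = 7/429  (sign -1)
sum: t=4:+1/27648 t=5:−1/4320 t=6:+1/11520 = -1/9216
3j²(6 5 3; -2 1 1) = Δ·Π!·Σ² = 2/143  (sign -1)
combine: 4πI² = 1001·7/429·2/143 = 98/429
take √, sign +1: I = 0.13482780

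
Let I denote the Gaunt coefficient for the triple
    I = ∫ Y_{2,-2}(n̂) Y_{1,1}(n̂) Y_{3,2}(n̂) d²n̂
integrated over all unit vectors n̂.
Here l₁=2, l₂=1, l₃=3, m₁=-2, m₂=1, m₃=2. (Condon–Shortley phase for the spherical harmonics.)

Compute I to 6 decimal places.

-2 + 1 + 2 = 1 ≠ 0: azimuthal integral kills it; I = 0

0.000000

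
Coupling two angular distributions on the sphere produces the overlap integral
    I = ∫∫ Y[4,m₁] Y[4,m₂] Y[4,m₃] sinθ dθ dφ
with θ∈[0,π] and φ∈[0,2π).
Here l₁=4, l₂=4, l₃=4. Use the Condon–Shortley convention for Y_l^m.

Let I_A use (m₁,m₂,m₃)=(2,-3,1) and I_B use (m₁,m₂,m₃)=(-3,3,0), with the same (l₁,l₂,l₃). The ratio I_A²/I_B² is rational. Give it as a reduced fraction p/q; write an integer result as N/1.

10/63

l's match ⇒ only the (l;m) 3-j factors differ between A and B.
A: triangle coeff Δ(4,4,4) = 1/450450; Σ_t [0,1]: t=0:+1/576 t=1:−1/864 = 1/1728; (3j)²=5/1287 [(4 4 4; 2 -3 1)], sign=-1
B: triangle coeff Δ(4,4,4) = 1/450450; Σ_t [3,4]: t=3:−1/3456 t=4:+1/864 = 1/1152; (3j)²=7/286 [(4 4 4; -3 3 0)], sign=+1
I_A²/I_B² = (5/1287)/(7/286) = 10/63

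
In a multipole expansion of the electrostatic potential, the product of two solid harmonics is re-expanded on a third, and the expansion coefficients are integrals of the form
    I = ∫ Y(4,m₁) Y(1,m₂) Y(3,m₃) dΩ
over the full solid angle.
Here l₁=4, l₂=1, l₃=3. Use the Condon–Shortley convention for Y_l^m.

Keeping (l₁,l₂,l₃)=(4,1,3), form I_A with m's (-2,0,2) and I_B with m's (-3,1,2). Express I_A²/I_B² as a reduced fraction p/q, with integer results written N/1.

Shared (l₁,l₂,l₃)=(4,1,3): N and (l;000)² cancel in I_A²/I_B².
A: Δ = 2!·6!·0!/9! = 1/252; Racah Σ t=1..1: t=1:−1/120 = -1/120; ⇒ 3j(4 1 3; -2 0 2)² = 1/21, sgn +1
B: Δ = 2!·6!·0!/9! = 1/252; Racah Σ t=2..2: t=2:+1/240 = 1/240; ⇒ 3j(4 1 3; -3 1 2)² = 1/12, sgn -1
I_A²/I_B² = (1/21)/(1/12) = 4/7

4/7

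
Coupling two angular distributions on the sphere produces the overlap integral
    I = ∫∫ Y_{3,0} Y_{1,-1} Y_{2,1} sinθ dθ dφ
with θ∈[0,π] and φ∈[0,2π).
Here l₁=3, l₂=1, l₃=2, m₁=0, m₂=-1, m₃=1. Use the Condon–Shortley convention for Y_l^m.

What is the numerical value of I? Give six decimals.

m-sum 0 ✓  L=6 even ✓  2≤2≤4 ✓
Π(2lᵢ+1) = 7×3×5 = 105
triangle coeff Δ(3,1,2) = 1/105
Σ_t [1,1]: t=1:−1/4 = -1/4
(3j)²=3/35 [(3 1 2; 0 0 0)], sign=-1
Σ_t [0,0]: t=0:+1/12 = 1/12
(3j)²=1/35 [(3 1 2; 0 -1 1)], sign=-1
⇒ 4πI² = 9/35
I = (+1)√(9/35/(4π)) = 0.14304817

0.143048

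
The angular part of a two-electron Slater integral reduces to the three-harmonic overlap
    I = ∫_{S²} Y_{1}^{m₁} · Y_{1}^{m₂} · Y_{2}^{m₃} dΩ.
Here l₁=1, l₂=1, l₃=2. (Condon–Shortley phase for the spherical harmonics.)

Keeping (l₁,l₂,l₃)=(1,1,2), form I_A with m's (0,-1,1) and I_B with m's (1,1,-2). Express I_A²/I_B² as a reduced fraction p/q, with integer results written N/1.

1/2

Same 1,1,2: normalisation and zero-m 3j drop out of the ratio.
A: Δ: 0! 2! 2! / 5! → 1/30; sum: t=0:+1/2 = 1/2; 3j²(1 1 2; 0 -1 1) = Δ·Π!·Σ² = 1/10  (sign -1)
B: Δ: 0! 2! 2! / 5! → 1/30; sum: t=0:+1/4 = 1/4; 3j²(1 1 2; 1 1 -2) = Δ·Π!·Σ² = 1/5  (sign +1)
I_A²/I_B² = (1/10)/(1/5) = 1/2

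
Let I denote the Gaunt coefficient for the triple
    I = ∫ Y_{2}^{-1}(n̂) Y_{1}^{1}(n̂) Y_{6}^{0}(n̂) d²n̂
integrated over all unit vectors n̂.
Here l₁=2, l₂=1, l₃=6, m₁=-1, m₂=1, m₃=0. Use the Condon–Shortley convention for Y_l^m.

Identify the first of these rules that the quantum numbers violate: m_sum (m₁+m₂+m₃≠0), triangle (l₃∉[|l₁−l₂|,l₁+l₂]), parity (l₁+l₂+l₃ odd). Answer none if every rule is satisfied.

triangle

Σmᵢ = 0  ✓
l₃∈[|l₁−l₂|,l₁+l₂]=[1,3], have l₃=6  ✗
Σlᵢ = 9 ⇒ odd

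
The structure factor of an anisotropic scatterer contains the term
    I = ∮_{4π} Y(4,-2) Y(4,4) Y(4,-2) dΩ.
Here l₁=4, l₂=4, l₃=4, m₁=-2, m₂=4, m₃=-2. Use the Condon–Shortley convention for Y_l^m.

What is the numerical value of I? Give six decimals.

m-sum 0 ✓  L=12 even ✓  0≤4≤8 ✓
Π(2lᵢ+1) = 9×9×9 = 729
triangle coeff Δ(4,4,4) = 1/450450
Σ_t [0,4]: t=0:+1/13824 t=1:−1/216 t=2:+1/64 t=3:−1/216 t=4:+1/13824 = 5/768
(3j)²=18/1001 [(4 4 4; 0 0 0)], sign=+1
Σ_t [4,4]: t=4:+1/2304 = 1/2304
(3j)²=5/143 [(4 4 4; -2 4 -2)], sign=+1
⇒ 4πI² = 65610/143143
I = (+1)√(65610/143143/(4π)) = 0.19098314

0.190983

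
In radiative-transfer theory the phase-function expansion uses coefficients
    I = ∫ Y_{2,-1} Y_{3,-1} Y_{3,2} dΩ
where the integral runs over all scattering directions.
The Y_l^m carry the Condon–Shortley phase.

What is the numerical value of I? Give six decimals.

0.162868

Rules hold: Σm=0, L=8 even, 1≤3≤5.
N = 5·7·7 = 245
Δ = 2!·2!·4!/9! = 1/3780
Racah Σ t=0..2: t=0:+1/24 t=1:−1/4 t=2:+1/24 = -1/6
⇒ 3j(2 3 3; 0 0 0)² = 4/105, sgn +1
Racah Σ t=1..2: t=1:−1/12 t=2:+1/48 = -1/16
⇒ 3j(2 3 3; -1 -1 2)² = 1/28, sgn +1
4πI² = N·(3j₀)²·(3jₘ)² = 1/3
I = +1·√(0.333333/4π) = 0.16286750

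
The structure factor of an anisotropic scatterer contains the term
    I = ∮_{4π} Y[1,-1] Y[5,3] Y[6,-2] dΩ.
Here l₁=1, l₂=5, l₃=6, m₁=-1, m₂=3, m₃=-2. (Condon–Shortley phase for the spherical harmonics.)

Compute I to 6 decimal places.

0.100084

Rules hold: Σm=0, L=12 even, 4≤6≤6.
N = 3·11·13 = 429
Δ = 0!·2!·10!/13! = 1/858
Racah Σ t=0..0: t=0:+1/14400 = 1/14400
⇒ 3j(1 5 6; 0 0 0)² = 6/143, sgn +1
Racah Σ t=0..0: t=0:+1/161280 = 1/161280
⇒ 3j(1 5 6; -1 3 -2)² = 1/143, sgn +1
4πI² = N·(3j₀)²·(3jₘ)² = 18/143
I = +1·√(0.125874/4π) = 0.10008369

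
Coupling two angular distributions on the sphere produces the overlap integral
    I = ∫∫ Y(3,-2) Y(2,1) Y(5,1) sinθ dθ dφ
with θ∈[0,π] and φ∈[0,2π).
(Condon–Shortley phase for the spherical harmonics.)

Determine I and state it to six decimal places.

m-sum 0 ✓  L=10 even ✓  1≤5≤5 ✓
Π(2lᵢ+1) = 7×5×11 = 385
triangle coeff Δ(3,2,5) = 1/2310
Σ_t [0,0]: t=0:+1/144 = 1/144
(3j)²=10/231 [(3 2 5; 0 0 0)], sign=-1
Σ_t [0,0]: t=0:+1/720 = 1/720
(3j)²=4/385 [(3 2 5; -2 1 1)], sign=+1
⇒ 4πI² = 40/231
I = (-1)√(40/231/(4π)) = -0.11738675

-0.117387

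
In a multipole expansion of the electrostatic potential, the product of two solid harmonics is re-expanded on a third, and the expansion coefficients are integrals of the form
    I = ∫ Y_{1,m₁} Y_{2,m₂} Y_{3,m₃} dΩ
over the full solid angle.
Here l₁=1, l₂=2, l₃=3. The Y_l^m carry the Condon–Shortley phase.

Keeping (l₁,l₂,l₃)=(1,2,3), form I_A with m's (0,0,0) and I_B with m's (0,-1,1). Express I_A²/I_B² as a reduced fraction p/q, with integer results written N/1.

9/8

Same 1,2,3: normalisation and zero-m 3j drop out of the ratio.
A: Δ: 0! 2! 4! / 7! → 1/105; sum: t=0:+1/4 = 1/4; 3j²(1 2 3; 0 0 0) = Δ·Π!·Σ² = 3/35  (sign -1)
B: Δ: 0! 2! 4! / 7! → 1/105; sum: t=0:+1/6 = 1/6; 3j²(1 2 3; 0 -1 1) = Δ·Π!·Σ² = 8/105  (sign +1)
I_A²/I_B² = (3/35)/(8/105) = 9/8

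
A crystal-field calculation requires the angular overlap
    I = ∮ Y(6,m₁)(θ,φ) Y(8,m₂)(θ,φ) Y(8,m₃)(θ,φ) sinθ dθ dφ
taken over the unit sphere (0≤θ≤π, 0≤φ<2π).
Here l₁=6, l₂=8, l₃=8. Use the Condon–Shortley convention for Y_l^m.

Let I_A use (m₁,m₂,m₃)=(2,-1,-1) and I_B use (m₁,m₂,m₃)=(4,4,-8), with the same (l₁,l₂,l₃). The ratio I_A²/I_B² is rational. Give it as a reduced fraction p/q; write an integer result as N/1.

l's match ⇒ only the (l;m) 3-j factors differ between A and B.
A: triangle coeff Δ(6,8,8) = 1/13742520792; Σ_t [0,4]: t=0:+1/1045094400 t=1:−1/74649600 t=2:+1/33177600 t=3:−1/74649600 t=4:+1/1045094400 = 11/2090188800; (3j)²=630/96577 [(6 8 8; 2 -1 -1)], sign=-1
B: triangle coeff Δ(6,8,8) = 1/13742520792; Σ_t [2,2]: t=2:+1/125411328000 = 1/125411328000; (3j)²=60/7429 [(6 8 8; 4 4 -8)], sign=+1
I_A²/I_B² = (630/96577)/(60/7429) = 21/26

21/26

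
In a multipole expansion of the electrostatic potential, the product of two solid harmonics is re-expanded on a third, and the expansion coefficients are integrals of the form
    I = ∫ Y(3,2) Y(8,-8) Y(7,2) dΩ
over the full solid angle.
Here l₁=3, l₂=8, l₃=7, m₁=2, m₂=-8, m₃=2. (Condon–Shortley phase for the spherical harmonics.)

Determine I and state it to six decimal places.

0.000000

Σmᵢ = -4 ≠ 0, so the φ-integral vanishes; I = 0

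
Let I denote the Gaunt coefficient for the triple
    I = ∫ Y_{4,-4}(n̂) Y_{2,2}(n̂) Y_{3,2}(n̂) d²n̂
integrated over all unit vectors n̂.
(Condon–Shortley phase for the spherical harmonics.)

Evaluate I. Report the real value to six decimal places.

0.000000

l₁+l₂+l₃=9 is odd: 3j(l;000)=0 ⇒ I=0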